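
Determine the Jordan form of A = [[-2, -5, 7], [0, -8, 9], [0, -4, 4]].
J = [[-2, 1, 0], [0, -2, 1], [0, 0, -2]]

The characteristic polynomial is det(xI - A) = (x + 2)^3, so the eigenvalues are -2 (algebraic multiplicity 3).

For λ = -2: rank(A + 2I) = 2, rank((A + 2I)^2) = 1, rank((A + 2I)^3) = 0. The eigenspace has dimension 3 - 2 = 1, so there is 1 Jordan block; the rank sequence gives block sizes [3].

Assembling the blocks gives the Jordan form J above.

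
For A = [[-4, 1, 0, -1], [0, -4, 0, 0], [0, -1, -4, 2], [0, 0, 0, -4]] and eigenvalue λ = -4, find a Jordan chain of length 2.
We seek v_1 ∈ ker((A + 4I)^2) \ ker(A + 4I), then set v_{i+1} = (A + 4I) v_i.

One such chain is v_1 = [[-2, 2, 0, 1]]^T, v_2 = [[1, 0, 0, 0]]^T. Check: (A + 4I) v_2 = [[0, 0, 0, 0]]^T = 0.

v_1 = [[-2, 2, 0, 1]]^T, v_2 = [[1, 0, 0, 0]]^T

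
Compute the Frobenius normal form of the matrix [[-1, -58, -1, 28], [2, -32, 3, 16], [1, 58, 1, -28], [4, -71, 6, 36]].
R = [[0, 0, 0, 0], [1, 0, 0, -36], [0, 1, 0, 18], [0, 0, 1, 4]]

The invariant factors of A (the non-unit diagonal entries of the Smith normal form of xI - A over ℚ[x]) are x(x - 6)(x^2 + 2x - 6), each dividing the next. The characteristic polynomial is their product, x(x - 6)(x^2 + 2x - 6).

The rational canonical form is the block-diagonal matrix of companion matrices C(f_i):
R = [[0, 0, 0, 0], [1, 0, 0, -36], [0, 1, 0, 18], [0, 0, 1, 4]].

Note the characteristic polynomial does not split into linear factors over ℚ, so A has no Jordan form over ℚ; the rational canonical form exists over any field.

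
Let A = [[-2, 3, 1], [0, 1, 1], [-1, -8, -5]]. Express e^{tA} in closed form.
e^{tA} = [[(2 - t^2)*e^{-2*t}/2, t*(t + 6)*e^{-2*t}/2, t*e^{-2*t}], [-t^2*e^{-2*t}/2, (t^2 + 6*t + 2)*e^{-2*t}/2, t*e^{-2*t}], [t*(3*t - 2)*e^{-2*t}/2, t*(-3*t - 16)*e^{-2*t}/2, (1 - 3*t)*e^{-2*t}]]

A has Jordan form J = [[-2, 1, 0], [0, -2, 1], [0, 0, -2]] with A = PJP^{-1}, so e^{tA} = P e^{tJ} P^{-1}.

For a Jordan block J_k(λ), e^{tJ_k(λ)} = e^{λt} · (I + tN + t^2 N^2/2! + ... + t^{k-1} N^{k-1}/(k-1)!) where N is the nilpotent superdiagonal part.

Assembling the blocks and conjugating back gives the entries of e^{tA} as shown above.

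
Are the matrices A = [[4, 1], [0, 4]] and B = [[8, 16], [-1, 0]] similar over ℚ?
Two matrices over a field are similar if and only if they have the same invariant factors.

Both A and B have characteristic polynomial (x - 4)^2 and minimal polynomial (x - 4)^2. Computing further, both have invariant factors (x - 4)^2. Hence A and B are similar.

Yes.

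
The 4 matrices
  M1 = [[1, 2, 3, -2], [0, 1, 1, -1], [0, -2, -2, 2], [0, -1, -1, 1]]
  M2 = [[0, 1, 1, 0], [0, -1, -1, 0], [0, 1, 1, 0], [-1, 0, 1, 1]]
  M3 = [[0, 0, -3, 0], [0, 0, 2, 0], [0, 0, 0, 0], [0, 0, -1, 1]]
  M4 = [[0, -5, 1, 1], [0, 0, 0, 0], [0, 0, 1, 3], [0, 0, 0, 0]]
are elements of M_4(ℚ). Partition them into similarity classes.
1 class: {M1, M2, M3, M4}

Characteristic polynomials: χ_{M1} = x^3(x - 1), χ_{M2} = x^3(x - 1), χ_{M3} = x^3(x - 1), χ_{M4} = x^3(x - 1).

{M1, M2, M3, M4}: invariant factors x, x^2(x - 1).

Matrices are similar if and only if their invariant-factor lists agree; the partition into similarity classes is {M1, M2, M3, M4}.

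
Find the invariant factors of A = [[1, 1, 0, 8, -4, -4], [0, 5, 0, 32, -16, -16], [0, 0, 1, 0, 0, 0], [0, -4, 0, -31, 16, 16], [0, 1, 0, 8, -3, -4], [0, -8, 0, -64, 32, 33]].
The Jordan structure of A has elementary divisors (x - 1)^2, (x - 1), (x - 1), (x - 1), (x - 1). Arranging the block sizes at each eigenvalue in decreasing order and taking row products gives the invariant factors.

Invariant factors (smallest first, each dividing the next): x - 1, x - 1, x - 1, x - 1, (x - 1)^2.

Check: the last factor (x - 1)^2 is the minimal polynomial, and the product (x - 1)^6 is the characteristic polynomial.

x - 1, x - 1, x - 1, x - 1, (x - 1)^2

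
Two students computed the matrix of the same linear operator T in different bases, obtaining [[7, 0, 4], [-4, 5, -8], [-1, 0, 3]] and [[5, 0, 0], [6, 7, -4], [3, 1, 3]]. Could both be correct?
Yes.

Two matrices over a field are similar if and only if they have the same invariant factors.

Both A and B have characteristic polynomial (x - 5)^3 and minimal polynomial (x - 5)^2. Computing further, both have invariant factors x - 5, (x - 5)^2. Hence A and B are similar.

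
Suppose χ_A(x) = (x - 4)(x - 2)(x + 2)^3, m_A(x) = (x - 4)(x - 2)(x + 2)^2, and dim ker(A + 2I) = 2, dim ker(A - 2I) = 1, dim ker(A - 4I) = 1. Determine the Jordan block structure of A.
Jordan blocks: (-2, 2), (-2, 1), (2, 1), (4, 1)

λ = -2: algebraic multiplicity 3 (exponent in χ_A), largest block size 2 (exponent in m_A), 2 blocks (geometric multiplicity). These force block sizes [2, 1].
λ = 2: algebraic multiplicity 1 (exponent in χ_A), largest block size 1 (exponent in m_A), 1 block (geometric multiplicity). This forces block sizes [1].
λ = 4: algebraic multiplicity 1 (exponent in χ_A), largest block size 1 (exponent in m_A), 1 block (geometric multiplicity). This forces block sizes [1].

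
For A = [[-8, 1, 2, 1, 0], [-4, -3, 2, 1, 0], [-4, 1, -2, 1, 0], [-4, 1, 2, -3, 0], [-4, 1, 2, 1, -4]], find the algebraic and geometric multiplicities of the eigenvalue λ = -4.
algebraic multiplicity 5, geometric multiplicity 4

The characteristic polynomial is (x + 4)^5, so the factor x + 4 appears with exponent 5: the algebraic multiplicity is 5.

rank(A + 4I) = 1, so the eigenspace has dimension 5 - 1 = 4: the geometric multiplicity is 4.

Since 4 < 5, A is not diagonalizable.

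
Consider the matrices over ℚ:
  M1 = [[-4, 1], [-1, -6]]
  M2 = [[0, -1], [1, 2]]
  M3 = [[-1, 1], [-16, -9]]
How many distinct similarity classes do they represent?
Characteristic polynomials: χ_{M1} = (x + 5)^2, χ_{M2} = (x - 1)^2, χ_{M3} = (x + 5)^2.

{M1, M3}: invariant factors (x + 5)^2.

{M2}: invariant factors (x - 1)^2.

Matrices are similar if and only if their invariant-factor lists agree; the partition into similarity classes is {M1, M3}, {M2}.

2 classes: {M1, M3}, {M2}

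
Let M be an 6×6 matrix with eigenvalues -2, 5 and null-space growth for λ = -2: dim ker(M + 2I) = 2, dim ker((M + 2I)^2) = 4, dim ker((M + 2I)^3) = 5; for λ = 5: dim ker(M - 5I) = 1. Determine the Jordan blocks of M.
Jordan blocks: (-2, 3), (-2, 2), (5, 1)

λ = -2: successive nullity increments [2, 2, 1] count blocks of size ≥ k; block sizes are [3, 2].
λ = 5: successive nullity increments [1] count blocks of size ≥ k; block sizes are [1].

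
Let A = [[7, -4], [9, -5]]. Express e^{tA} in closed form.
A has Jordan form J = [[1, 1], [0, 1]] with A = PJP^{-1}, so e^{tA} = P e^{tJ} P^{-1}.

For a Jordan block J_k(λ), e^{tJ_k(λ)} = e^{λt} · (I + tN + t^2 N^2/2! + ... + t^{k-1} N^{k-1}/(k-1)!) where N is the nilpotent superdiagonal part.

Assembling the blocks and conjugating back gives the entries of e^{tA} as shown above.

e^{tA} = [[(6*t + 1)*e^{t}, -4*t*e^{t}], [9*t*e^{t}, (1 - 6*t)*e^{t}]]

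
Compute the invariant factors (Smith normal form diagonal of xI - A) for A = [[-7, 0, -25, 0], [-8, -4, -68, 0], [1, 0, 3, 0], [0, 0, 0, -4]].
x + 4, (x + 2)^2(x + 4)

The Jordan structure of A has elementary divisors (x + 4), (x + 4), (x + 2)^2. Arranging the block sizes at each eigenvalue in decreasing order and taking row products gives the invariant factors.

Invariant factors (smallest first, each dividing the next): x + 4, (x + 2)^2(x + 4).

Check: the last factor (x + 2)^2(x + 4) is the minimal polynomial, and the product (x + 2)^2(x + 4)^2 is the characteristic polynomial.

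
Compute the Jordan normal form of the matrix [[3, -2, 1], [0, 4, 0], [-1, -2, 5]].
The characteristic polynomial is det(xI - A) = (x - 4)^3, so the eigenvalues are 4 (algebraic multiplicity 3).

For λ = 4: rank(A - 4I) = 1, rank((A - 4I)^2) = 0. The eigenspace has dimension 3 - 1 = 2, so there are 2 Jordan blocks; the rank sequence gives block sizes [2, 1].

Assembling the blocks gives the Jordan form J above.

J = [[4, 1, 0], [0, 4, 0], [0, 0, 4]]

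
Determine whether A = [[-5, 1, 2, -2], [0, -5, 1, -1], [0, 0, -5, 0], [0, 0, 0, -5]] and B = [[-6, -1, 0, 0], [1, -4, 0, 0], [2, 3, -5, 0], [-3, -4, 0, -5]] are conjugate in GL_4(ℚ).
Two matrices over a field are similar if and only if they have the same invariant factors.

Both A and B have characteristic polynomial (x + 5)^4 and minimal polynomial (x + 5)^3. Computing further, both have invariant factors x + 5, (x + 5)^3. Hence A and B are similar.

Yes.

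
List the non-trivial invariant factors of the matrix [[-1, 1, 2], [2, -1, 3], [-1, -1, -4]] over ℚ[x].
(x + 2)^3

The Jordan structure of A has elementary divisors (x + 2)^3. Arranging the block sizes at each eigenvalue in decreasing order and taking row products gives the invariant factors.

Invariant factors (smallest first, each dividing the next): (x + 2)^3.

Check: the last factor (x + 2)^3 is the minimal polynomial, and the product (x + 2)^3 is the characteristic polynomial.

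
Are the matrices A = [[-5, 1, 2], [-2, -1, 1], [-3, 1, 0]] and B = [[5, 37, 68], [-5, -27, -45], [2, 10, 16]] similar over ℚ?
Two matrices over a field are similar if and only if they have the same invariant factors.

Both A and B have characteristic polynomial (x + 2)^3 and minimal polynomial (x + 2)^3. Computing further, both have invariant factors (x + 2)^3. Hence A and B are similar.

Yes.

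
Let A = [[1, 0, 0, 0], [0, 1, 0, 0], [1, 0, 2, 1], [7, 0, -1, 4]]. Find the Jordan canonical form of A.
J = [[1, 0, 0, 0], [0, 1, 0, 0], [0, 0, 3, 1], [0, 0, 0, 3]]

The characteristic polynomial is det(xI - A) = (x - 3)^2(x - 1)^2, so the eigenvalues are 1 (algebraic multiplicity 2), 3 (algebraic multiplicity 2).

For λ = 1: rank(A - I) = 2. The eigenspace has dimension 4 - 2 = 2, so there are 2 Jordan blocks; the rank sequence gives block sizes [1, 1].

For λ = 3: rank(A - 3I) = 3, rank((A - 3I)^2) = 2. The eigenspace has dimension 4 - 3 = 1, so there is 1 Jordan block; the rank sequence gives block sizes [2].

Assembling the blocks gives the Jordan form J above.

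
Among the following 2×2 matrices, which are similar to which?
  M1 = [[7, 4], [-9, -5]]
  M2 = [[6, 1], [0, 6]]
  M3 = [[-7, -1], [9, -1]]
3 classes: {M1}, {M2}, {M3}

Characteristic polynomials: χ_{M1} = (x - 1)^2, χ_{M2} = (x - 6)^2, χ_{M3} = (x + 4)^2.

{M1}: invariant factors (x - 1)^2.

{M2}: invariant factors (x - 6)^2.

{M3}: invariant factors (x + 4)^2.

Matrices are similar if and only if their invariant-factor lists agree; the partition into similarity classes is {M1}, {M2}, {M3}.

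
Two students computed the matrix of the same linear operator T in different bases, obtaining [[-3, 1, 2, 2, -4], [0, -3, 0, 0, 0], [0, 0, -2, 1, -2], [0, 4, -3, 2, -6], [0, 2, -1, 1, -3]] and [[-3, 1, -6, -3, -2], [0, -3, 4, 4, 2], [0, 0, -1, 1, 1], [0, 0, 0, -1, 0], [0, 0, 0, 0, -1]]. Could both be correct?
Two matrices over a field are similar if and only if they have the same invariant factors.

Both A and B have characteristic polynomial (x + 1)^3(x + 3)^2 and minimal polynomial (x + 1)^2(x + 3)^2. Computing further, both have invariant factors x + 1, (x + 1)^2(x + 3)^2. Hence A and B are similar.

Yes.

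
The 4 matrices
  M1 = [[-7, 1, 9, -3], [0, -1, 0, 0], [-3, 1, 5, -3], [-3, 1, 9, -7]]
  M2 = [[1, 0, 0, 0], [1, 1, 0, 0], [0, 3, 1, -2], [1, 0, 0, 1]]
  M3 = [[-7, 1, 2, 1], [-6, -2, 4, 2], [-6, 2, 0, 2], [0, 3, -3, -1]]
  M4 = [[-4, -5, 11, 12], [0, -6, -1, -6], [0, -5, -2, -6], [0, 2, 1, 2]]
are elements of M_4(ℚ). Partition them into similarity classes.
Characteristic polynomials: χ_{M1} = (x + 1)^2(x + 4)^2, χ_{M2} = (x - 1)^4, χ_{M3} = (x + 1)^2(x + 4)^2, χ_{M4} = (x + 1)^2(x + 4)^2.

{M1, M3, M4}: invariant factors x + 4, (x + 1)^2(x + 4).

{M2}: invariant factors x - 1, (x - 1)^3.

Matrices are similar if and only if their invariant-factor lists agree; the partition into similarity classes is {M1, M3, M4}, {M2}.

2 classes: {M1, M3, M4}, {M2}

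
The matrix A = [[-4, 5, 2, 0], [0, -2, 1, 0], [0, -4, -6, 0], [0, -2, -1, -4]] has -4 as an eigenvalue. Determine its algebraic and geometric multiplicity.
algebraic multiplicity 4, geometric multiplicity 2

The characteristic polynomial is (x + 4)^4, so the factor x + 4 appears with exponent 4: the algebraic multiplicity is 4.

rank(A + 4I) = 2, so the eigenspace has dimension 4 - 2 = 2: the geometric multiplicity is 2.

Since 2 < 4, A is not diagonalizable.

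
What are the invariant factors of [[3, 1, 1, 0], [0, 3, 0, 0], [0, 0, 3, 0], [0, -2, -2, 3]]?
The Jordan structure of A has elementary divisors (x - 3)^2, (x - 3), (x - 3). Arranging the block sizes at each eigenvalue in decreasing order and taking row products gives the invariant factors.

Invariant factors (smallest first, each dividing the next): x - 3, x - 3, (x - 3)^2.

Check: the last factor (x - 3)^2 is the minimal polynomial, and the product (x - 3)^4 is the characteristic polynomial.

x - 3, x - 3, (x - 3)^2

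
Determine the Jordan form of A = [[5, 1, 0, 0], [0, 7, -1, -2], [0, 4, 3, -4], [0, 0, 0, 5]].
The characteristic polynomial is det(xI - A) = (x - 5)^4, so the eigenvalues are 5 (algebraic multiplicity 4).

For λ = 5: rank(A - 5I) = 2, rank((A - 5I)^2) = 1, rank((A - 5I)^3) = 0. The eigenspace has dimension 4 - 2 = 2, so there are 2 Jordan blocks; the rank sequence gives block sizes [3, 1].

Assembling the blocks gives the Jordan form J above.

J = [[5, 1, 0, 0], [0, 5, 1, 0], [0, 0, 5, 0], [0, 0, 0, 5]]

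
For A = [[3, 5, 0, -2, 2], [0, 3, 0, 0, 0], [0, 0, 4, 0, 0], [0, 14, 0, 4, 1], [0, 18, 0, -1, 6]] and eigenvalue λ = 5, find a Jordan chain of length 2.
v_1 = [[1, 0, 0, 2, 3]]^T, v_2 = [[0, 0, 0, 1, 1]]^T

We seek v_1 ∈ ker((A - 5I)^2) \ ker(A - 5I), then set v_{i+1} = (A - 5I) v_i.

One such chain is v_1 = [[1, 0, 0, 2, 3]]^T, v_2 = [[0, 0, 0, 1, 1]]^T. Check: (A - 5I) v_2 = [[0, 0, 0, 0, 0]]^T = 0.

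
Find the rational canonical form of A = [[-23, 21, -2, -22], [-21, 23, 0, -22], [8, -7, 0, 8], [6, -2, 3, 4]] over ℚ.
The invariant factors of A (the non-unit diagonal entries of the Smith normal form of xI - A over ℚ[x]) are (x^2 - 2x - 6)^2, each dividing the next. The characteristic polynomial is their product, (x^2 - 2x - 6)^2.

The rational canonical form is the block-diagonal matrix of companion matrices C(f_i):
R = [[0, 0, 0, -36], [1, 0, 0, -24], [0, 1, 0, 8], [0, 0, 1, 4]].

Note the characteristic polynomial does not split into linear factors over ℚ, so A has no Jordan form over ℚ; the rational canonical form exists over any field.

R = [[0, 0, 0, -36], [1, 0, 0, -24], [0, 1, 0, 8], [0, 0, 1, 4]]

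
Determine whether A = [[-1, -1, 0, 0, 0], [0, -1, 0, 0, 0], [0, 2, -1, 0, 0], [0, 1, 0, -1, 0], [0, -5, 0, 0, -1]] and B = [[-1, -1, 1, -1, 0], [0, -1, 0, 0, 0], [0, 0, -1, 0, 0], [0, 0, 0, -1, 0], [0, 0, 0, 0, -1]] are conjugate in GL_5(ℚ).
Two matrices over a field are similar if and only if they have the same invariant factors.

Both A and B have characteristic polynomial (x + 1)^5 and minimal polynomial (x + 1)^2. Computing further, both have invariant factors x + 1, x + 1, x + 1, (x + 1)^2. Hence A and B are similar.

Yes.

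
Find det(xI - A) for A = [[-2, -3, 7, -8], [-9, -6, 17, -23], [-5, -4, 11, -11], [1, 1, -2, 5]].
xI - A = [[x + 2, 3, -7, 8], [9, x + 6, -17, 23], [5, 4, x - 11, 11], [-1, -1, 2, x - 5]].

Expanding det(xI - A) along the first row:
det(xI - A) = + (x + 2)·det([[x + 6, -17, 23], [4, x - 11, 11], [-1, 2, x - 5]]) - (3)·det([[9, -17, 23], [5, x - 11, 11], [-1, 2, x - 5]]) + (-7)·det([[9, x + 6, 23], [5, 4, 11], [-1, -1, x - 5]]) - (8)·det([[9, x + 6, -17], [5, 4, x - 11], [-1, -1, 2]]).

Evaluating gives χ_A(x) = x^4 - 8x^3 + 24x^2 - 32x + 16 = (x - 2)^4.

χ_A(x) = (x - 2)^4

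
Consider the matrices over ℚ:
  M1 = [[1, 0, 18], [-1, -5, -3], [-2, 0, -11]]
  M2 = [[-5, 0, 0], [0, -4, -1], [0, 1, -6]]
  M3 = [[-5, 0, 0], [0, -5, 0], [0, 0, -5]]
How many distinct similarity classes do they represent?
Characteristic polynomials: χ_{M1} = (x + 5)^3, χ_{M2} = (x + 5)^3, χ_{M3} = (x + 5)^3.

{M1, M2}: invariant factors x + 5, (x + 5)^2.

{M3}: invariant factors x + 5, x + 5, x + 5.

Matrices are similar if and only if their invariant-factor lists agree; the partition into similarity classes is {M1, M2}, {M3}.

2 classes: {M1, M2}, {M3}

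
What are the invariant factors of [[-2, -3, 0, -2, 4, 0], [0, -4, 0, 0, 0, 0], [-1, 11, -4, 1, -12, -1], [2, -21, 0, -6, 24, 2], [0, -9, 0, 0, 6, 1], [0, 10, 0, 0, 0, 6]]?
(x + 4)^2, (x - 6)^2(x + 4)^2

The Jordan structure of A has elementary divisors (x + 4)^2, (x + 4)^2, (x - 6)^2. Arranging the block sizes at each eigenvalue in decreasing order and taking row products gives the invariant factors.

Invariant factors (smallest first, each dividing the next): (x + 4)^2, (x - 6)^2(x + 4)^2.

Check: the last factor (x - 6)^2(x + 4)^2 is the minimal polynomial, and the product (x - 6)^2(x + 4)^4 is the characteristic polynomial.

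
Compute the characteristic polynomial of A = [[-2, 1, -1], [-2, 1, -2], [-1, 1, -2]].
χ_A(x) = (x + 1)^3

xI - A = [[x + 2, -1, 1], [2, x - 1, 2], [1, -1, x + 2]].

Expanding det(xI - A) along the first row:
det(xI - A) = + (x + 2)·det([[x - 1, 2], [-1, x + 2]]) - (-1)·det([[2, 2], [1, x + 2]]) + (1)·det([[2, x - 1], [1, -1]]).

Evaluating gives χ_A(x) = x^3 + 3x^2 + 3x + 1 = (x + 1)^3.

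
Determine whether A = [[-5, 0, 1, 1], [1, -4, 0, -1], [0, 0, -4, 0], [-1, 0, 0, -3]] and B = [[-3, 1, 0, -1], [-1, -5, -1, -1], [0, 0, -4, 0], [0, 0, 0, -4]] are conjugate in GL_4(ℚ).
Two matrices over a field are similar if and only if they have the same invariant factors.

Both A and B have characteristic polynomial (x + 4)^4 and minimal polynomial (x + 4)^3. Computing further, both have invariant factors x + 4, (x + 4)^3. Hence A and B are similar.

Yes.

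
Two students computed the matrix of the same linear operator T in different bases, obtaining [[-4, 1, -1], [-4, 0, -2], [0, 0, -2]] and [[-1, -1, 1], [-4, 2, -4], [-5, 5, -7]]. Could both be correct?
Yes.

Two matrices over a field are similar if and only if they have the same invariant factors.

Both A and B have characteristic polynomial (x + 2)^3 and minimal polynomial (x + 2)^2. Computing further, both have invariant factors x + 2, (x + 2)^2. Hence A and B are similar.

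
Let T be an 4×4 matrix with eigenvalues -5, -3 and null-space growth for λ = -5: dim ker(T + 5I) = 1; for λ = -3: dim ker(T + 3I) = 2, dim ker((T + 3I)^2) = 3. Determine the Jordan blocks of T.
Jordan blocks: (-5, 1), (-3, 2), (-3, 1)

λ = -5: successive nullity increments [1] count blocks of size ≥ k; block sizes are [1].
λ = -3: successive nullity increments [2, 1] count blocks of size ≥ k; block sizes are [2, 1].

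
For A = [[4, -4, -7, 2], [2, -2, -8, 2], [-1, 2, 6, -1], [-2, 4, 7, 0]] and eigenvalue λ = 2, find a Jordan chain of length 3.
v_1 = [[0, -3, 2, 1]]^T, v_2 = [[0, -2, 1, 0]]^T, v_3 = [[1, 0, 0, -1]]^T

We seek v_1 ∈ ker((A - 2I)^3) \ ker((A - 2I)^2), then set v_{i+1} = (A - 2I) v_i.

One such chain is v_1 = [[0, -3, 2, 1]]^T, v_2 = [[0, -2, 1, 0]]^T, v_3 = [[1, 0, 0, -1]]^T. Check: (A - 2I) v_3 = [[0, 0, 0, 0]]^T = 0.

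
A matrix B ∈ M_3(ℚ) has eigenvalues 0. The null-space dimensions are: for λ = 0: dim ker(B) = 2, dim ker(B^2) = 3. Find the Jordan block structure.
λ = 0: successive nullity increments [2, 1] count blocks of size ≥ k; block sizes are [2, 1].

Jordan blocks: (0, 2), (0, 1)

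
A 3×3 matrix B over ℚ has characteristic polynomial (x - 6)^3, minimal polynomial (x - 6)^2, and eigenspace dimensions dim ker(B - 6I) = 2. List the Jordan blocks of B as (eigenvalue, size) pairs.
Jordan blocks: (6, 2), (6, 1)

λ = 6: algebraic multiplicity 3 (exponent in χ_B), largest block size 2 (exponent in m_B), 2 blocks (geometric multiplicity). These force block sizes [2, 1].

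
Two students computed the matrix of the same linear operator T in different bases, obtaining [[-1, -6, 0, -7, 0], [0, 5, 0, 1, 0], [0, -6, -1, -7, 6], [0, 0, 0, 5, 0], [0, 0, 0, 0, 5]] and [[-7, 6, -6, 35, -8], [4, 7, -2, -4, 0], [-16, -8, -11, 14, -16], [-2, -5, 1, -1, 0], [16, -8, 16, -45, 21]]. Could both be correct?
trace(A) = 13 but trace(B) = 9. The trace is a similarity invariant, so A and B are not similar.

No.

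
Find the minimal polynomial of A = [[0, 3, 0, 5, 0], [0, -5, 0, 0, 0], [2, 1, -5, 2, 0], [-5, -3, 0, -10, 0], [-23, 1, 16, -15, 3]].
The characteristic polynomial factors as (x - 3)(x + 5)^4. The minimal polynomial is ∏(x - λ)^{k_λ} where k_λ is the size of the largest Jordan block at λ.

For λ = -5: rank(A + 5I) = 3, and the largest Jordan block has size 2 (the smallest k with rank((A + 5I)^k) = rank((A + 5I)^(k+1))).
For λ = 3: rank(A - 3I) = 4, and the largest Jordan block has size 1 (the smallest k with rank((A - 3I)^k) = rank((A - 3I)^(k+1))).

So m_A(x) = (x - 3)(x + 5)^2.

m_A(x) = (x - 3)(x + 5)^2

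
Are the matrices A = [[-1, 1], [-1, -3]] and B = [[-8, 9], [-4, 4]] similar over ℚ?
Yes.

Two matrices over a field are similar if and only if they have the same invariant factors.

Both A and B have characteristic polynomial (x + 2)^2 and minimal polynomial (x + 2)^2. Computing further, both have invariant factors (x + 2)^2. Hence A and B are similar.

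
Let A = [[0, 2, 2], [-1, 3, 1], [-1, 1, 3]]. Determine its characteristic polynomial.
xI - A = [[x, -2, -2], [1, x - 3, -1], [1, -1, x - 3]].

Expanding det(xI - A) along the first row:
det(xI - A) = + (x)·det([[x - 3, -1], [-1, x - 3]]) - (-2)·det([[1, -1], [1, x - 3]]) + (-2)·det([[1, x - 3], [1, -1]]).

Evaluating gives χ_A(x) = x^3 - 6x^2 + 12x - 8 = (x - 2)^3.

χ_A(x) = (x - 2)^3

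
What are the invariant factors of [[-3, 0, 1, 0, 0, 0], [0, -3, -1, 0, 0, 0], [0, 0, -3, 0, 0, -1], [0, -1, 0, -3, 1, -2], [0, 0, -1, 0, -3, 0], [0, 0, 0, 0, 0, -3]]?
The Jordan structure of A has elementary divisors (x + 3)^3, (x + 3)^2, (x + 3). Arranging the block sizes at each eigenvalue in decreasing order and taking row products gives the invariant factors.

Invariant factors (smallest first, each dividing the next): x + 3, (x + 3)^2, (x + 3)^3.

Check: the last factor (x + 3)^3 is the minimal polynomial, and the product (x + 3)^6 is the characteristic polynomial.

x + 3, (x + 3)^2, (x + 3)^3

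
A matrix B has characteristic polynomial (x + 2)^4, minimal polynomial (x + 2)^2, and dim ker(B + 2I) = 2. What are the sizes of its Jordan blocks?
Jordan blocks: (-2, 2), (-2, 2)

λ = -2: algebraic multiplicity 4 (exponent in χ_B), largest block size 2 (exponent in m_B), 2 blocks (geometric multiplicity). These force block sizes [2, 2].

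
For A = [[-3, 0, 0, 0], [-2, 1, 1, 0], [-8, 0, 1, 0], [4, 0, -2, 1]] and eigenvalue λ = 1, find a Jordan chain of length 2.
We seek v_1 ∈ ker((A - I)^2) \ ker(A - I), then set v_{i+1} = (A - I) v_i.

One such chain is v_1 = [[0, 0, 1, 0]]^T, v_2 = [[0, 1, 0, -2]]^T. Check: (A - I) v_2 = [[0, 0, 0, 0]]^T = 0.

v_1 = [[0, 0, 1, 0]]^T, v_2 = [[0, 1, 0, -2]]^T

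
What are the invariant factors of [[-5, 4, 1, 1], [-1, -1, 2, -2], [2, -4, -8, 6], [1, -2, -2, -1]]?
(x + 3)(x + 4)^3

The Jordan structure of A has elementary divisors (x + 4)^3, (x + 3). Arranging the block sizes at each eigenvalue in decreasing order and taking row products gives the invariant factors.

Invariant factors (smallest first, each dividing the next): (x + 3)(x + 4)^3.

Check: the last factor (x + 3)(x + 4)^3 is the minimal polynomial, and the product (x + 3)(x + 4)^3 is the characteristic polynomial.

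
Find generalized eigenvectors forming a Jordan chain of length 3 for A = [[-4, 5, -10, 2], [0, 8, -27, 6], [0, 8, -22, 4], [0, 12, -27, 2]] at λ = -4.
We seek v_1 ∈ ker((A + 4I)^3) \ ker((A + 4I)^2), then set v_{i+1} = (A + 4I) v_i.

One such chain is v_1 = [[0, 2, 1, 1]]^T, v_2 = [[2, 3, 2, 3]]^T, v_3 = [[1, 0, 0, 0]]^T. Check: (A + 4I) v_3 = [[0, 0, 0, 0]]^T = 0.

v_1 = [[0, 2, 1, 1]]^T, v_2 = [[2, 3, 2, 3]]^T, v_3 = [[1, 0, 0, 0]]^T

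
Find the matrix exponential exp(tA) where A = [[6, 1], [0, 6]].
A has Jordan form J = [[6, 1], [0, 6]] with A = PJP^{-1}, so e^{tA} = P e^{tJ} P^{-1}.

For a Jordan block J_k(λ), e^{tJ_k(λ)} = e^{λt} · (I + tN + t^2 N^2/2! + ... + t^{k-1} N^{k-1}/(k-1)!) where N is the nilpotent superdiagonal part.

Assembling the blocks and conjugating back gives the entries of e^{tA} as shown above.

e^{tA} = [[e^{6*t}, t*e^{6*t}], [0, e^{6*t}]]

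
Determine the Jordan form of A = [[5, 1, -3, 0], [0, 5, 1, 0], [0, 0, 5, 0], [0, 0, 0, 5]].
J = [[5, 1, 0, 0], [0, 5, 1, 0], [0, 0, 5, 0], [0, 0, 0, 5]]

The characteristic polynomial is det(xI - A) = (x - 5)^4, so the eigenvalues are 5 (algebraic multiplicity 4).

For λ = 5: rank(A - 5I) = 2, rank((A - 5I)^2) = 1, rank((A - 5I)^3) = 0. The eigenspace has dimension 4 - 2 = 2, so there are 2 Jordan blocks; the rank sequence gives block sizes [3, 1].

Assembling the blocks gives the Jordan form J above.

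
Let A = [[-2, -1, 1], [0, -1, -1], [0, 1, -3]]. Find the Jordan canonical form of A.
J = [[-2, 1, 0], [0, -2, 0], [0, 0, -2]]

The characteristic polynomial is det(xI - A) = (x + 2)^3, so the eigenvalues are -2 (algebraic multiplicity 3).

For λ = -2: rank(A + 2I) = 1, rank((A + 2I)^2) = 0. The eigenspace has dimension 3 - 1 = 2, so there are 2 Jordan blocks; the rank sequence gives block sizes [2, 1].

Assembling the blocks gives the Jordan form J above.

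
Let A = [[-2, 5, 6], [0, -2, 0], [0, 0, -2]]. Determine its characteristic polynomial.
xI - A = [[x + 2, -5, -6], [0, x + 2, 0], [0, 0, x + 2]].

Expanding det(xI - A) along the first row:
det(xI - A) = + (x + 2)·det([[x + 2, 0], [0, x + 2]]) - (-5)·det([[0, 0], [0, x + 2]]) + (-6)·det([[0, x + 2], [0, 0]]).

Evaluating gives χ_A(x) = x^3 + 6x^2 + 12x + 8 = (x + 2)^3.

χ_A(x) = (x + 2)^3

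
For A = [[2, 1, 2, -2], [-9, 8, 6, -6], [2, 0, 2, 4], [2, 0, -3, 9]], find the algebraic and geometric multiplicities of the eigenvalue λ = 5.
algebraic multiplicity 3, geometric multiplicity 2

The characteristic polynomial is (x - 6)(x - 5)^3, so the factor x - 5 appears with exponent 3: the algebraic multiplicity is 3.

rank(A - 5I) = 2, so the eigenspace has dimension 4 - 2 = 2: the geometric multiplicity is 2.

Since 2 < 3, A is not diagonalizable.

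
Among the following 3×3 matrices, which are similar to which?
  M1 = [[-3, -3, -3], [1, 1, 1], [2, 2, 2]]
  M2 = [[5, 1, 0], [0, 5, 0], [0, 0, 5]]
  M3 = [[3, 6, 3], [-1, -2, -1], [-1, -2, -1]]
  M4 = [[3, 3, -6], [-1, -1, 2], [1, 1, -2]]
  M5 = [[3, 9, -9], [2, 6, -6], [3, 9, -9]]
2 classes: {M1, M3, M4, M5}, {M2}

Characteristic polynomials: χ_{M1} = x^3, χ_{M2} = (x - 5)^3, χ_{M3} = x^3, χ_{M4} = x^3, χ_{M5} = x^3.

{M1, M3, M4, M5}: invariant factors x, x^2.

{M2}: invariant factors x - 5, (x - 5)^2.

Matrices are similar if and only if their invariant-factor lists agree; the partition into similarity classes is {M1, M3, M4, M5}, {M2}.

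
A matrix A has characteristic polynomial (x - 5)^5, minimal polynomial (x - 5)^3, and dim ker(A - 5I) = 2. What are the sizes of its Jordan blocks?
λ = 5: algebraic multiplicity 5 (exponent in χ_A), largest block size 3 (exponent in m_A), 2 blocks (geometric multiplicity). These force block sizes [3, 2].

Jordan blocks: (5, 3), (5, 2)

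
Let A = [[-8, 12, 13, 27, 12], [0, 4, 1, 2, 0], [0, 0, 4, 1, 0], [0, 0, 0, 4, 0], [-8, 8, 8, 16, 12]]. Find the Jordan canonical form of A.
J = [[0, 0, 0, 0, 0], [0, 4, 1, 0, 0], [0, 0, 4, 1, 0], [0, 0, 0, 4, 0], [0, 0, 0, 0, 4]]

The characteristic polynomial is det(xI - A) = x(x - 4)^4, so the eigenvalues are 0 (algebraic multiplicity 1), 4 (algebraic multiplicity 4).

For λ = 0: algebraic multiplicity 1 gives one 1×1 block.

For λ = 4: rank(A - 4I) = 3, rank((A - 4I)^2) = 2, rank((A - 4I)^3) = 1. The eigenspace has dimension 5 - 3 = 2, so there are 2 Jordan blocks; the rank sequence gives block sizes [3, 1].

Assembling the blocks gives the Jordan form J above.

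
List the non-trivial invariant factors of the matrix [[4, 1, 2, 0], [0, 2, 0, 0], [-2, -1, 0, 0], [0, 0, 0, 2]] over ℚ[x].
The Jordan structure of A has elementary divisors (x - 2)^2, (x - 2), (x - 2). Arranging the block sizes at each eigenvalue in decreasing order and taking row products gives the invariant factors.

Invariant factors (smallest first, each dividing the next): x - 2, x - 2, (x - 2)^2.

Check: the last factor (x - 2)^2 is the minimal polynomial, and the product (x - 2)^4 is the characteristic polynomial.

x - 2, x - 2, (x - 2)^2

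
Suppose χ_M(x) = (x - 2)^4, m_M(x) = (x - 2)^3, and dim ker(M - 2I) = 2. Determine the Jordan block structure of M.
λ = 2: algebraic multiplicity 4 (exponent in χ_M), largest block size 3 (exponent in m_M), 2 blocks (geometric multiplicity). These force block sizes [3, 1].

Jordan blocks: (2, 3), (2, 1)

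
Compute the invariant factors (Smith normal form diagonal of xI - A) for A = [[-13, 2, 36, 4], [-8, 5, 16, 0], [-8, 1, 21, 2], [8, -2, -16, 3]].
The Jordan structure of A has elementary divisors (x - 3), (x - 3), (x - 5)^2. Arranging the block sizes at each eigenvalue in decreasing order and taking row products gives the invariant factors.

Invariant factors (smallest first, each dividing the next): x - 3, (x - 5)^2(x - 3).

Check: the last factor (x - 5)^2(x - 3) is the minimal polynomial, and the product (x - 5)^2(x - 3)^2 is the characteristic polynomial.

x - 3, (x - 5)^2(x - 3)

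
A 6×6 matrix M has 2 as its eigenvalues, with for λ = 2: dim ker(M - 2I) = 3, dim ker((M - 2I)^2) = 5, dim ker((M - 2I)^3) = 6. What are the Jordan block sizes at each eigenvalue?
Jordan blocks: (2, 3), (2, 2), (2, 1)

λ = 2: successive nullity increments [3, 2, 1] count blocks of size ≥ k; block sizes are [3, 2, 1].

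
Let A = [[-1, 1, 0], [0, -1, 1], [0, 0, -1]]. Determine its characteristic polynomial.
xI - A = [[x + 1, -1, 0], [0, x + 1, -1], [0, 0, x + 1]].

Expanding det(xI - A) along the first row:
det(xI - A) = + (x + 1)·det([[x + 1, -1], [0, x + 1]]) - (-1)·det([[0, -1], [0, x + 1]]) + (0)·det([[0, x + 1], [0, 0]]).

Evaluating gives χ_A(x) = x^3 + 3x^2 + 3x + 1 = (x + 1)^3.

χ_A(x) = (x + 1)^3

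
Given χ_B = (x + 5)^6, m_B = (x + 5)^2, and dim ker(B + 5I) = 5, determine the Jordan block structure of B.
Jordan blocks: (-5, 2), (-5, 1), (-5, 1), (-5, 1), (-5, 1)

λ = -5: algebraic multiplicity 6 (exponent in χ_B), largest block size 2 (exponent in m_B), 5 blocks (geometric multiplicity). These force block sizes [2, 1, 1, 1, 1].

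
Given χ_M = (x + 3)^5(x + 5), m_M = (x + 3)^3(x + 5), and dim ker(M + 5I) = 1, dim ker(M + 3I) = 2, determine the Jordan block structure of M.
Jordan blocks: (-5, 1), (-3, 3), (-3, 2)

λ = -5: algebraic multiplicity 1 (exponent in χ_M), largest block size 1 (exponent in m_M), 1 block (geometric multiplicity). This forces block sizes [1].
λ = -3: algebraic multiplicity 5 (exponent in χ_M), largest block size 3 (exponent in m_M), 2 blocks (geometric multiplicity). These force block sizes [3, 2].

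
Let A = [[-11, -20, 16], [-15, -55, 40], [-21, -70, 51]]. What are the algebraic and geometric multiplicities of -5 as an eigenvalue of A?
algebraic multiplicity 3, geometric multiplicity 2

The characteristic polynomial is (x + 5)^3, so the factor x + 5 appears with exponent 3: the algebraic multiplicity is 3.

rank(A + 5I) = 1, so the eigenspace has dimension 3 - 1 = 2: the geometric multiplicity is 2.

Since 2 < 3, A is not diagonalizable.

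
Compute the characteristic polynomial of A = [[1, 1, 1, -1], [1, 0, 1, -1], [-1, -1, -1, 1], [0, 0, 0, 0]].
xI - A = [[x - 1, -1, -1, 1], [-1, x, -1, 1], [1, 1, x + 1, -1], [0, 0, 0, x]].

Expanding det(xI - A) along the first row:
det(xI - A) = + (x - 1)·det([[x, -1, 1], [1, x + 1, -1], [0, 0, x]]) - (-1)·det([[-1, -1, 1], [1, x + 1, -1], [0, 0, x]]) + (-1)·det([[-1, x, 1], [1, 1, -1], [0, 0, x]]) - (1)·det([[-1, x, -1], [1, 1, x + 1], [0, 0, 0]]).

Evaluating gives χ_A(x) = x^4.

χ_A(x) = x^4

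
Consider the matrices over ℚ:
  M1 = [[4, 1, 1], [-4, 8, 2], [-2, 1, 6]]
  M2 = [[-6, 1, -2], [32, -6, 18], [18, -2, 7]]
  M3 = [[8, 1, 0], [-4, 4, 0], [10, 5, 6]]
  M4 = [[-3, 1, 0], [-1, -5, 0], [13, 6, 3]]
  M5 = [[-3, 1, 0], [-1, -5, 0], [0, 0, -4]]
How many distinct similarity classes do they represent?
4 classes: {M1}, {M2, M4}, {M3}, {M5}

Characteristic polynomials: χ_{M1} = (x - 6)^3, χ_{M2} = (x - 3)(x + 4)^2, χ_{M3} = (x - 6)^3, χ_{M4} = (x - 3)(x + 4)^2, χ_{M5} = (x + 4)^3.

{M1}: invariant factors (x - 6)^3.

{M2, M4}: invariant factors (x - 3)(x + 4)^2.

{M3}: invariant factors x - 6, (x - 6)^2.

{M5}: invariant factors x + 4, (x + 4)^2.

Matrices are similar if and only if their invariant-factor lists agree; the partition into similarity classes is {M1}, {M2, M4}, {M3}, {M5}.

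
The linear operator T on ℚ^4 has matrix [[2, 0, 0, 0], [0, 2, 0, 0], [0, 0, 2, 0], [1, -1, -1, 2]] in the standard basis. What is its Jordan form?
J = [[2, 1, 0, 0], [0, 2, 0, 0], [0, 0, 2, 0], [0, 0, 0, 2]]

The characteristic polynomial is det(xI - A) = (x - 2)^4, so the eigenvalues are 2 (algebraic multiplicity 4).

For λ = 2: rank(A - 2I) = 1, rank((A - 2I)^2) = 0. The eigenspace has dimension 4 - 1 = 3, so there are 3 Jordan blocks; the rank sequence gives block sizes [2, 1, 1].

Assembling the blocks gives the Jordan form J above.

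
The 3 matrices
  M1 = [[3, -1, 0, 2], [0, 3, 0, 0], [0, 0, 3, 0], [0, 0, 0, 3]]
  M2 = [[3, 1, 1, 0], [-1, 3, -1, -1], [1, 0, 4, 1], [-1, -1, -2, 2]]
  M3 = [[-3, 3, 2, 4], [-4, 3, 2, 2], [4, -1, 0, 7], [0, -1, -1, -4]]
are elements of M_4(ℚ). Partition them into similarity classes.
3 classes: {M1}, {M2}, {M3}

Characteristic polynomials: χ_{M1} = (x - 3)^4, χ_{M2} = (x - 3)^4, χ_{M3} = (x + 1)^4.

{M1}: invariant factors x - 3, x - 3, (x - 3)^2.

{M2}: invariant factors (x - 3)^2, (x - 3)^2.

{M3}: invariant factors (x + 1)^2, (x + 1)^2.

Matrices are similar if and only if their invariant-factor lists agree; the partition into similarity classes is {M1}, {M2}, {M3}.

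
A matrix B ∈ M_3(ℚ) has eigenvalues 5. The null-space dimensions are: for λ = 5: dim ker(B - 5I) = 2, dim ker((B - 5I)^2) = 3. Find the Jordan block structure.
Jordan blocks: (5, 2), (5, 1)

λ = 5: successive nullity increments [2, 1] count blocks of size ≥ k; block sizes are [2, 1].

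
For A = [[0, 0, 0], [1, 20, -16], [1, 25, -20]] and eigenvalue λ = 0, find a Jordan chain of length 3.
v_1 = [[1, 0, 0]]^T, v_2 = [[0, 1, 1]]^T, v_3 = [[0, 4, 5]]^T

We seek v_1 ∈ ker(A^3) \ ker(A^2), then set v_{i+1} = A v_i.

One such chain is v_1 = [[1, 0, 0]]^T, v_2 = [[0, 1, 1]]^T, v_3 = [[0, 4, 5]]^T. Check: A v_3 = [[0, 0, 0]]^T = 0.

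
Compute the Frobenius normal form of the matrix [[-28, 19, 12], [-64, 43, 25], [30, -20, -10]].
The invariant factors of A (the non-unit diagonal entries of the Smith normal form of xI - A over ℚ[x]) are (x - 5)(x^2 + 2), each dividing the next. The characteristic polynomial is their product, (x - 5)(x^2 + 2).

The rational canonical form is the block-diagonal matrix of companion matrices C(f_i):
R = [[0, 0, 10], [1, 0, -2], [0, 1, 5]].

Note the characteristic polynomial does not split into linear factors over ℚ, so A has no Jordan form over ℚ; the rational canonical form exists over any field.

R = [[0, 0, 10], [1, 0, -2], [0, 1, 5]]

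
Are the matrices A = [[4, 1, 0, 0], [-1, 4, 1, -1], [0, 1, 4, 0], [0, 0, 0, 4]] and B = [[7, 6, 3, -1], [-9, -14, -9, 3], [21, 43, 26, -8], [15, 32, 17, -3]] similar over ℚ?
Two matrices over a field are similar if and only if they have the same invariant factors.

Both A and B have characteristic polynomial (x - 4)^4 and minimal polynomial (x - 4)^3. Computing further, both have invariant factors x - 4, (x - 4)^3. Hence A and B are similar.

Yes.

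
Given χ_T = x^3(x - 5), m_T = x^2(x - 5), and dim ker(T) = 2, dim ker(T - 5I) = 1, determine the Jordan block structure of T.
λ = 0: algebraic multiplicity 3 (exponent in χ_T), largest block size 2 (exponent in m_T), 2 blocks (geometric multiplicity). These force block sizes [2, 1].
λ = 5: algebraic multiplicity 1 (exponent in χ_T), largest block size 1 (exponent in m_T), 1 block (geometric multiplicity). This forces block sizes [1].

Jordan blocks: (0, 2), (0, 1), (5, 1)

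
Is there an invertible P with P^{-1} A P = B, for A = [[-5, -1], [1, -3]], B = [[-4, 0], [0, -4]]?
Both have characteristic polynomial (x + 4)^2, but the minimal polynomial of A is (x + 4)^2 while the minimal polynomial of B is x + 4. The minimal polynomial is a similarity invariant, so A and B are not similar.

No.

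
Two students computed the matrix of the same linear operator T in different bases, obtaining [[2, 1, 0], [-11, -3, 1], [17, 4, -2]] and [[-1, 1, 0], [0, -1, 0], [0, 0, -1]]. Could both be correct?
No.

Both have characteristic polynomial (x + 1)^3, but the minimal polynomial of A is (x + 1)^3 while the minimal polynomial of B is (x + 1)^2. The minimal polynomial is a similarity invariant, so A and B are not similar.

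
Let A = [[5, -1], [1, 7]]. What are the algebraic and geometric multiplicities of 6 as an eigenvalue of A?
The characteristic polynomial is (x - 6)^2, so the factor x - 6 appears with exponent 2: the algebraic multiplicity is 2.

rank(A - 6I) = 1, so the eigenspace has dimension 2 - 1 = 1: the geometric multiplicity is 1.

Since 1 < 2, A is not diagonalizable.

algebraic multiplicity 2, geometric multiplicity 1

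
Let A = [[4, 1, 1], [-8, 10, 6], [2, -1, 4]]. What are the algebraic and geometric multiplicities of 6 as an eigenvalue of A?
The characteristic polynomial is (x - 6)^3, so the factor x - 6 appears with exponent 3: the algebraic multiplicity is 3.

rank(A - 6I) = 2, so the eigenspace has dimension 3 - 2 = 1: the geometric multiplicity is 1.

Since 1 < 3, A is not diagonalizable.

algebraic multiplicity 3, geometric multiplicity 1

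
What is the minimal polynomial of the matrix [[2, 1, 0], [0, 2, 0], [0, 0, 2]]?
The characteristic polynomial factors as (x - 2)^3. The minimal polynomial is ∏(x - λ)^{k_λ} where k_λ is the size of the largest Jordan block at λ.

For λ = 2: rank(A - 2I) = 1, and the largest Jordan block has size 2 (the smallest k with rank((A - 2I)^k) = rank((A - 2I)^(k+1))).

So m_A(x) = (x - 2)^2.

m_A(x) = (x - 2)^2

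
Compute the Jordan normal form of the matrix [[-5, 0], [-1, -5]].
J = [[-5, 1], [0, -5]]

The characteristic polynomial is det(xI - A) = (x + 5)^2, so the eigenvalues are -5 (algebraic multiplicity 2).

For λ = -5: rank(A + 5I) = 1, rank((A + 5I)^2) = 0. The eigenspace has dimension 2 - 1 = 1, so there is 1 Jordan block; the rank sequence gives block sizes [2].

Assembling the blocks gives the Jordan form J above.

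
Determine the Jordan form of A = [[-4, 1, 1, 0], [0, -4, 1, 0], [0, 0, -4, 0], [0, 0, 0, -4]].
J = [[-4, 1, 0, 0], [0, -4, 1, 0], [0, 0, -4, 0], [0, 0, 0, -4]]

The characteristic polynomial is det(xI - A) = (x + 4)^4, so the eigenvalues are -4 (algebraic multiplicity 4).

For λ = -4: rank(A + 4I) = 2, rank((A + 4I)^2) = 1, rank((A + 4I)^3) = 0. The eigenspace has dimension 4 - 2 = 2, so there are 2 Jordan blocks; the rank sequence gives block sizes [3, 1].

Assembling the blocks gives the Jordan form J above.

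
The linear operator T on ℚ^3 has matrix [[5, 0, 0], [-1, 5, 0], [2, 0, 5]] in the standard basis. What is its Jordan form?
The characteristic polynomial is det(xI - A) = (x - 5)^3, so the eigenvalues are 5 (algebraic multiplicity 3).

For λ = 5: rank(A - 5I) = 1, rank((A - 5I)^2) = 0. The eigenspace has dimension 3 - 1 = 2, so there are 2 Jordan blocks; the rank sequence gives block sizes [2, 1].

Assembling the blocks gives the Jordan form J above.

J = [[5, 1, 0], [0, 5, 0], [0, 0, 5]]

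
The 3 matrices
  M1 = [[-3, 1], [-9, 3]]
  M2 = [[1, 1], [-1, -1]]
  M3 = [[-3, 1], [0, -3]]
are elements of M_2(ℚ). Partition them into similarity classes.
2 classes: {M1, M2}, {M3}

Characteristic polynomials: χ_{M1} = x^2, χ_{M2} = x^2, χ_{M3} = (x + 3)^2.

{M1, M2}: invariant factors x^2.

{M3}: invariant factors (x + 3)^2.

Matrices are similar if and only if their invariant-factor lists agree; the partition into similarity classes is {M1, M2}, {M3}.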